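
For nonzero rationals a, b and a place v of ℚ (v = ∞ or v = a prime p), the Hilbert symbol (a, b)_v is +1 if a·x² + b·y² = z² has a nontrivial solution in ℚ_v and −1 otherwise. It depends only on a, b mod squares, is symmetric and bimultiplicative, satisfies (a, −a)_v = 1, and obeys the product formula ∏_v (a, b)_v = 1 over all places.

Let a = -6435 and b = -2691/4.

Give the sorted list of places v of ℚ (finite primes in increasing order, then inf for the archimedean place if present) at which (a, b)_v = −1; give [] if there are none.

Mod squares: a ≡ -715, b ≡ -299. Check v ∈ {∞, 2, 3, 5, 11, 13, 23}.
v=3: a=3^2·(≡2), b=3^2·(≡1) mod 3; (2|3)=-1, (1|3)=+1; (−1)^{2·2·1}·(-1)^2·(+1)^2 = +1.
v=13: a=13^1·(≡12), b=13^1·(≡10) mod 13; (12|13)=+1, (10|13)=+1; (−1)^{1·1·6}·(+1)^1·(+1)^1 = +1.
v=11: a=11^1·(≡9), b=11^0·(≡1) mod 11; (9|11)=+1, (1|11)=+1; (−1)^{1·0·5}·(+1)^0·(+1)^1 = +1.
v=2: v_2(a)=0, v_2(b)=-2; units ≡ 5, 5 (mod 8); ε·ε+αω+βω = 0·0+0·1+-2·1 ≡ 0  ⇒  (a,b)_2 = +1.
v=5: a=5^1·(≡3), b=5^0·(≡1) mod 5; (3|5)=-1, (1|5)=+1; (−1)^{1·0·2}·(-1)^0·(+1)^1 = +1.
v=∞: -715 < 0 and -299 < 0  ⇒  (a,b)_∞ = -1.
v=23: a=23^0·(≡5), b=23^1·(≡11) mod 23; (5|23)=-1, (11|23)=-1; (−1)^{0·1·11}·(-1)^1·(-1)^0 = -1.
Ram(-715, -299) = {23, ∞}; no ℚ_23-point on the conic.

[23, inf]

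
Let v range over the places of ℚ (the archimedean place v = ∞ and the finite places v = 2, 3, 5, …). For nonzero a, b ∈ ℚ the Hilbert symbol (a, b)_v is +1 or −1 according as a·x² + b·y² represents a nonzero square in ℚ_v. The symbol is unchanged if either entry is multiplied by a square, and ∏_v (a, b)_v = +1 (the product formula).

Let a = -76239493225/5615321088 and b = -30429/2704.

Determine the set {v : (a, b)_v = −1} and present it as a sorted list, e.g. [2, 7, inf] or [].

[23, inf]

(a, b) ≡ (-3, -69) mod (ℚ^×)²; places V = {2, 3, 5, 7, 13, 23, ∞}.
(a,b)_13: α=-4, u≡3; β=-2, v≡10 (mod 13); (3|13)=+1, (10|13)=+1; sign (−1)^0·+1^-2·+1^-4 = +1.
(a,b)_3: α=-1, u≡2; β=3, v≡1 (mod 3); (2|3)=-1, (1|3)=+1; sign (−1)^1·-1^3·+1^-1 = +1.
(a,b)_23: α=2, u≡15; β=1, v≡15 (mod 23); (15|23)=-1, (15|23)=-1; sign (−1)^0·-1^1·-1^2 = -1.
(a,b)_∞: sgn(-3)=−, sgn(-69)=−, so -1.
(a,b)_5: α=2, u≡2; β=0, v≡4 (mod 5); (2|5)=-1, (4|5)=+1; sign (−1)^0·-1^0·+1^2 = +1.
(a,b)_7: α=8, u≡2; β=2, v≡1 (mod 7); (2|7)=+1, (1|7)=+1; sign (−1)^0·+1^2·+1^8 = +1.
(a,b)_2: α=-16, β=-4; u≡5, v≡3 (mod 8); ε(u)ε(v)=0·1, αω(v)=-16·1, βω(u)=-4·1; sum ≡ 0  ⇒  +1.
(-3, -69 / ℚ) ramifies at {23, ∞}: a division algebra.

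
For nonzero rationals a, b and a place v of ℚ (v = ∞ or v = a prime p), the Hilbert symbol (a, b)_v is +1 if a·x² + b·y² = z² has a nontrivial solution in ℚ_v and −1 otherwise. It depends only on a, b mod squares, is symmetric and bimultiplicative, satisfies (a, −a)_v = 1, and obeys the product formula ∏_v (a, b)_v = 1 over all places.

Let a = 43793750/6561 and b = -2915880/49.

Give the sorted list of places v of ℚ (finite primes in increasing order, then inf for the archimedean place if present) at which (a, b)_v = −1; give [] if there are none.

Mod squares: a ≡ 1430, b ≡ -330. Check v ∈ {∞, 2, 3, 5, 7, 11, 13, 47}.
v=13: a=13^1·(≡11), b=13^0·(≡2) mod 13; (11|13)=-1, (2|13)=-1; (−1)^{1·0·6}·(-1)^0·(-1)^1 = -1.
v=2: v_2(a)=1, v_2(b)=3; units ≡ 3, 3 (mod 8); ε·ε+αω+βω = 1·1+1·1+3·1 ≡ 1  ⇒  (a,b)_2 = -1.
v=47: a=47^0·(≡20), b=47^2·(≡45) mod 47; (20|47)=-1, (45|47)=-1; (−1)^{0·2·23}·(-1)^2·(-1)^0 = +1.
v=7: a=7^2·(≡2), b=7^-2·(≡5) mod 7; (2|7)=+1, (5|7)=-1; (−1)^{2·-2·3}·(+1)^-2·(-1)^2 = +1.
v=∞: 1430 > 0 and -330 < 0  ⇒  (a,b)_∞ = +1.
v=3: a=3^-8·(≡2), b=3^1·(≡1) mod 3; (2|3)=-1, (1|3)=+1; (−1)^{-8·1·1}·(-1)^1·(+1)^-8 = -1.
v=11: a=11^1·(≡4), b=11^1·(≡4) mod 11; (4|11)=+1, (4|11)=+1; (−1)^{1·1·5}·(+1)^1·(+1)^1 = -1.
v=5: a=5^5·(≡4), b=5^1·(≡1) mod 5; (4|5)=+1, (1|5)=+1; (−1)^{5·1·2}·(+1)^1·(+1)^5 = +1.
|Ram(1430, -330)| = 4, even; anisotropic at {2, 3, 11, 13}.

[2, 3, 11, 13]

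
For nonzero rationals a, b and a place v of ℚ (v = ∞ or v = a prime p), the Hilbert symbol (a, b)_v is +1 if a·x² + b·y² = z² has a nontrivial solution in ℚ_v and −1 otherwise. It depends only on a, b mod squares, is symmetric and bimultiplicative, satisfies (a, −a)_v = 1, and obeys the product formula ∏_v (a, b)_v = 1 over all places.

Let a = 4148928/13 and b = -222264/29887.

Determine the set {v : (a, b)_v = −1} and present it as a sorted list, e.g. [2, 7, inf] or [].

(a, b) ≡ (39, -3458) mod (ℚ^×)²; places V = {2, 3, 7, 11, 13, 19, ∞}.
(a,b)_∞: sgn(39)=+, sgn(-3458)=−, so +1.
(a,b)_11: α=0, u≡7; β=-2, v≡7 (mod 11); (7|11)=-1, (7|11)=-1; sign (−1)^0·-1^-2·-1^0 = +1.
(a,b)_19: α=0, u≡17; β=-1, v≡10 (mod 19); (17|19)=+1, (10|19)=-1; sign (−1)^0·+1^-1·-1^0 = +1.
(a,b)_2: α=6, β=3; u≡7, v≡7 (mod 8); ε(u)ε(v)=1·1, αω(v)=6·0, βω(u)=3·0; sum ≡ 1  ⇒  -1.
(a,b)_7: α=4, u≡1; β=3, v≡6 (mod 7); (1|7)=+1, (6|7)=-1; sign (−1)^0·+1^3·-1^4 = +1.
(a,b)_3: α=3, u≡1; β=4, v≡1 (mod 3); (1|3)=+1, (1|3)=+1; sign (−1)^0·+1^4·+1^3 = +1.
(a,b)_13: α=-1, u≡4; β=-1, v≡8 (mod 13); (4|13)=+1, (8|13)=-1; sign (−1)^0·+1^-1·-1^-1 = -1.
Ram(39, -3458) = {2, 13}; no ℚ_2-point on the conic.

[2, 13]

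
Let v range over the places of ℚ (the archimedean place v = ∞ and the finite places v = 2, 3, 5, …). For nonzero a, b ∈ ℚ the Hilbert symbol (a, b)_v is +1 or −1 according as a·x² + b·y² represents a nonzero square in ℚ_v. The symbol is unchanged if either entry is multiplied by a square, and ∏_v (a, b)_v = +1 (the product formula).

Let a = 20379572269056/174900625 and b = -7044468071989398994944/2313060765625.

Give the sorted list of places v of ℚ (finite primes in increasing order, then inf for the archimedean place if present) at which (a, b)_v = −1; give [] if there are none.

(a, b) ≡ (231, -221) mod (ℚ^×)²; places V = {2, 3, 5, 7, 11, 13, 17, 23, ∞}.
(a,b)_11: α=1, u≡2; β=2, v≡8 (mod 11); (2|11)=-1, (8|11)=-1; sign (−1)^0·-1^2·-1^1 = -1.
(a,b)_∞: sgn(231)=+, sgn(-221)=−, so +1.
(a,b)_7: α=3, u≡5; β=2, v≡3 (mod 7); (5|7)=-1, (3|7)=-1; sign (−1)^0·-1^2·-1^3 = -1.
(a,b)_17: α=2, u≡7; β=3, v≡16 (mod 17); (7|17)=-1, (16|17)=+1; sign (−1)^0·-1^3·+1^2 = -1.
(a,b)_13: α=2, u≡3; β=3, v≡4 (mod 13); (3|13)=+1, (4|13)=+1; sign (−1)^0·+1^3·+1^2 = +1.
(a,b)_23: α=-4, u≡1; β=-6, v≡13 (mod 23); (1|23)=+1, (13|23)=+1; sign (−1)^0·+1^-6·+1^-4 = +1.
(a,b)_3: α=3, u≡2; β=8, v≡1 (mod 3); (2|3)=-1, (1|3)=+1; sign (−1)^0·-1^8·+1^3 = +1.
(a,b)_2: α=12, β=24; u≡7, v≡3 (mod 8); ε(u)ε(v)=1·1, αω(v)=12·1, βω(u)=24·0; sum ≡ 1  ⇒  -1.
(a,b)_5: α=-4, u≡1; β=-6, v≡4 (mod 5); (1|5)=+1, (4|5)=+1; sign (−1)^0·+1^-6·+1^-4 = +1.
Ram(231, -221) = {2, 7, 11, 17}; no ℚ_2-point on the conic.

[2, 7, 11, 17]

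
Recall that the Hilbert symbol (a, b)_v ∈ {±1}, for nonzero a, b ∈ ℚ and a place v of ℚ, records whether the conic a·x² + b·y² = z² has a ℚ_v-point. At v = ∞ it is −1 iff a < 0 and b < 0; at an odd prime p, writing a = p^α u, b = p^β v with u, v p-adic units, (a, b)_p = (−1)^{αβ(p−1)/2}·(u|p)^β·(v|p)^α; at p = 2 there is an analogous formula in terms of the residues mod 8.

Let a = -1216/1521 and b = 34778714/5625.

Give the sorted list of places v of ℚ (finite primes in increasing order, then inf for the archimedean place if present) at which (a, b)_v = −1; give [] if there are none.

Mod squares: a ≡ -19, b ≡ 41354. Check v ∈ {∞, 2, 3, 5, 13, 19, 23, 29, 31}.
v=2: v_2(a)=6, v_2(b)=1; units ≡ 5, 5 (mod 8); ε·ε+αω+βω = 0·0+6·1+1·1 ≡ 1  ⇒  (a,b)_2 = -1.
v=29: a=29^0·(≡18), b=29^3·(≡24) mod 29; (18|29)=-1, (24|29)=+1; (−1)^{0·3·14}·(-1)^3·(+1)^0 = -1.
v=∞: -19 < 0 and 41354 > 0  ⇒  (a,b)_∞ = +1.
v=19: a=19^1·(≡12), b=19^0·(≡12) mod 19; (12|19)=-1, (12|19)=-1; (−1)^{1·0·9}·(-1)^0·(-1)^1 = -1.
v=23: a=23^0·(≡1), b=23^1·(≡4) mod 23; (1|23)=+1, (4|23)=+1; (−1)^{0·1·11}·(+1)^1·(+1)^0 = +1.
v=5: a=5^0·(≡4), b=5^-4·(≡1) mod 5; (4|5)=+1, (1|5)=+1; (−1)^{0·-4·2}·(+1)^-4·(+1)^0 = +1.
v=31: a=31^0·(≡12), b=31^1·(≡18) mod 31; (12|31)=-1, (18|31)=+1; (−1)^{0·1·15}·(-1)^1·(+1)^0 = -1.
v=13: a=13^-2·(≡5), b=13^0·(≡1) mod 13; (5|13)=-1, (1|13)=+1; (−1)^{-2·0·6}·(-1)^0·(+1)^-2 = +1.
v=3: a=3^-2·(≡2), b=3^-2·(≡2) mod 3; (2|3)=-1, (2|3)=-1; (−1)^{-2·-2·1}·(-1)^-2·(-1)^-2 = +1.
|Ram(-19, 41354)| = 4, even; anisotropic at {2, 19, 29, 31}.

[2, 19, 29, 31]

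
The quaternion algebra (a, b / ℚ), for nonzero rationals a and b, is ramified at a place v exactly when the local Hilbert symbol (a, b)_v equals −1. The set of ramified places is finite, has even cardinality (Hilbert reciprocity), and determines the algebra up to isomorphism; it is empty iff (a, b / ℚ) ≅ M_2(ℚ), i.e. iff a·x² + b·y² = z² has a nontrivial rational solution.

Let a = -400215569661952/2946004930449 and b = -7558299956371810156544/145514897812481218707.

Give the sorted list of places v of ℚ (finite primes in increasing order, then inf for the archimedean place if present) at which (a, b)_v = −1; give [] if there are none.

Mod squares: a ≡ -253, b ≡ -12903. Check v ∈ {∞, 2, 3, 7, 11, 17, 23, 31, 37, 47}.
v=47: a=47^-4·(≡5), b=47^-6·(≡40) mod 47; (5|47)=-1, (40|47)=-1; (−1)^{-4·-6·23}·(-1)^-6·(-1)^-4 = +1.
v=2: v_2(a)=16, v_2(b)=18; units ≡ 3, 1 (mod 8); ε·ε+αω+βω = 1·0+16·0+18·1 ≡ 0  ⇒  (a,b)_2 = +1.
v=23: a=23^1·(≡4), b=23^1·(≡14) mod 23; (4|23)=+1, (14|23)=-1; (−1)^{1·1·11}·(+1)^1·(-1)^1 = +1.
v=11: a=11^1·(≡6), b=11^1·(≡5) mod 11; (6|11)=-1, (5|11)=+1; (−1)^{1·1·5}·(-1)^1·(+1)^1 = +1.
v=7: a=7^-2·(≡6), b=7^-4·(≡5) mod 7; (6|7)=-1, (5|7)=-1; (−1)^{-2·-4·3}·(-1)^-4·(-1)^-2 = +1.
v=∞: -253 < 0 and -12903 < 0  ⇒  (a,b)_∞ = -1.
v=37: a=37^-2·(≡18), b=37^-4·(≡34) mod 37; (18|37)=-1, (34|37)=+1; (−1)^{-2·-4·18}·(-1)^-4·(+1)^-2 = +1.
v=31: a=31^0·(≡21), b=31^2·(≡13) mod 31; (21|31)=-1, (13|31)=-1; (−1)^{0·2·15}·(-1)^2·(-1)^0 = +1.
v=3: a=3^-2·(≡2), b=3^-1·(≡1) mod 3; (2|3)=-1, (1|3)=+1; (−1)^{-2·-1·1}·(-1)^-1·(+1)^-2 = -1.
v=17: a=17^6·(≡13), b=17^9·(≡10) mod 17; (13|17)=+1, (10|17)=-1; (−1)^{6·9·8}·(+1)^9·(-1)^6 = +1.
Ram(-253, -12903) = {3, ∞}; no ℚ_3-point on the conic.

[3, inf]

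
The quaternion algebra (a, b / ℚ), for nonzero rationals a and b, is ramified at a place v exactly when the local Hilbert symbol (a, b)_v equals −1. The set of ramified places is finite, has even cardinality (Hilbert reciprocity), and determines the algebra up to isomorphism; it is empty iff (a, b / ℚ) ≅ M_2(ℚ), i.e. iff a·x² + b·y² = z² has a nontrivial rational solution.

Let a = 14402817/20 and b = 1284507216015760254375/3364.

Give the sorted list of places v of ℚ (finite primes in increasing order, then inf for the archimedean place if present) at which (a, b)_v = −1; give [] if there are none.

Mod squares: a ≡ 22165, b ≡ 247. Check v ∈ {∞, 2, 3, 5, 11, 13, 19, 29, 31}.
v=31: a=31^1·(≡16), b=31^2·(≡27) mod 31; (16|31)=+1, (27|31)=-1; (−1)^{1·2·15}·(+1)^2·(-1)^1 = -1.
v=11: a=11^1·(≡8), b=11^2·(≡4) mod 11; (8|11)=-1, (4|11)=+1; (−1)^{1·2·5}·(-1)^2·(+1)^1 = +1.
v=13: a=13^1·(≡7), b=13^3·(≡6) mod 13; (7|13)=-1, (6|13)=-1; (−1)^{1·3·6}·(-1)^3·(-1)^1 = +1.
v=5: a=5^-1·(≡3), b=5^4·(≡3) mod 5; (3|5)=-1, (3|5)=-1; (−1)^{-1·4·2}·(-1)^4·(-1)^-1 = -1.
v=2: v_2(a)=-2, v_2(b)=-2; units ≡ 5, 7 (mod 8); ε·ε+αω+βω = 0·1+-2·0+-2·1 ≡ 0  ⇒  (a,b)_2 = +1.
v=3: a=3^2·(≡1), b=3^2·(≡1) mod 3; (1|3)=+1, (1|3)=+1; (−1)^{2·2·1}·(+1)^2·(+1)^2 = +1.
v=∞: 22165 > 0 and 247 > 0  ⇒  (a,b)_∞ = +1.
v=29: a=29^0·(≡23), b=29^-2·(≡14) mod 29; (23|29)=+1, (14|29)=-1; (−1)^{0·-2·14}·(+1)^-2·(-1)^0 = +1.
v=19: a=19^2·(≡16), b=19^7·(≡12) mod 19; (16|19)=+1, (12|19)=-1; (−1)^{2·7·9}·(+1)^7·(-1)^2 = +1.
|Ram(22165, 247)| = 2, even; anisotropic at {5, 31}.

[5, 31]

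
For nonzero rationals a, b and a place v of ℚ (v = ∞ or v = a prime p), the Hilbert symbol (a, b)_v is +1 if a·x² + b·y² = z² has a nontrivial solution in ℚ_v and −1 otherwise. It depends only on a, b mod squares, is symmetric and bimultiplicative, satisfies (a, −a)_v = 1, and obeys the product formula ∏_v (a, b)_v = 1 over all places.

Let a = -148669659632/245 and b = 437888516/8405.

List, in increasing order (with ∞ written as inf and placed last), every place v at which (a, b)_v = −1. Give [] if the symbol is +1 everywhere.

[5, 31]

(a, b) ≡ (-2635, 650845) mod (ℚ^×)²; places V = {2, 5, 7, 13, 17, 19, 29, 31, 41, ∞}.
(a,b)_41: α=0, u≡13; β=-2, v≡14 (mod 41); (13|41)=-1, (14|41)=-1; sign (−1)^0·-1^-2·-1^0 = +1.
(a,b)_17: α=3, u≡9; β=1, v≡15 (mod 17); (9|17)=+1, (15|17)=+1; sign (−1)^0·+1^1·+1^3 = +1.
(a,b)_29: α=0, u≡6; β=2, v≡27 (mod 29); (6|29)=+1, (27|29)=-1; sign (−1)^0·+1^2·-1^0 = +1.
(a,b)_13: α=2, u≡3; β=1, v≡8 (mod 13); (3|13)=+1, (8|13)=-1; sign (−1)^0·+1^1·-1^2 = +1.
(a,b)_7: α=-2, u≡2; β=0, v≡6 (mod 7); (2|7)=+1, (6|7)=-1; sign (−1)^0·+1^0·-1^-2 = +1.
(a,b)_31: α=1, u≡18; β=1, v≡25 (mod 31); (18|31)=+1, (25|31)=+1; sign (−1)^1·+1^1·+1^1 = -1.
(a,b)_19: α=2, u≡16; β=1, v≡7 (mod 19); (16|19)=+1, (7|19)=+1; sign (−1)^0·+1^1·+1^2 = +1.
(a,b)_5: α=-1, u≡2; β=-1, v≡1 (mod 5); (2|5)=-1, (1|5)=+1; sign (−1)^0·-1^-1·+1^-1 = -1.
(a,b)_∞: sgn(-2635)=−, sgn(650845)=+, so +1.
(a,b)_2: α=4, β=2; u≡5, v≡5 (mod 8); ε(u)ε(v)=0·0, αω(v)=4·1, βω(u)=2·1; sum ≡ 0  ⇒  +1.
(-2635, 650845 / ℚ) ramifies at {5, 31}: a division algebra.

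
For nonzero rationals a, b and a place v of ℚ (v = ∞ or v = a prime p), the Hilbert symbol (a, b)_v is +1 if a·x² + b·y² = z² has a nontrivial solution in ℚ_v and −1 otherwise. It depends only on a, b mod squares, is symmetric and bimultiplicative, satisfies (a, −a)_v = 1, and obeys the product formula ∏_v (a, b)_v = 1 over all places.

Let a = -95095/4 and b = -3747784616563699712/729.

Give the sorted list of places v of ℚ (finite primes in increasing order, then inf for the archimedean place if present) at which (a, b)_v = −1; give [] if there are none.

(a, b) ≡ (-95095, -143) mod (ℚ^×)²; places V = {2, 3, 5, 7, 11, 13, 19, ∞}.
(a,b)_11: α=1, u≡3; β=3, v≡4 (mod 11); (3|11)=+1, (4|11)=+1; sign (−1)^1·+1^3·+1^1 = -1.
(a,b)_∞: sgn(-95095)=−, sgn(-143)=−, so -1.
(a,b)_3: α=0, u≡2; β=-6, v≡1 (mod 3); (2|3)=-1, (1|3)=+1; sign (−1)^0·-1^-6·+1^0 = +1.
(a,b)_5: α=1, u≡4; β=0, v≡2 (mod 5); (4|5)=+1, (2|5)=-1; sign (−1)^0·+1^0·-1^1 = -1.
(a,b)_19: α=1, u≡17; β=4, v≡1 (mod 19); (17|19)=+1, (1|19)=+1; sign (−1)^0·+1^4·+1^1 = +1.
(a,b)_13: α=1, u≡1; β=3, v≡11 (mod 13); (1|13)=+1, (11|13)=-1; sign (−1)^0·+1^3·-1^1 = -1.
(a,b)_2: α=-2, β=12; u≡1, v≡1 (mod 8); ε(u)ε(v)=0·0, αω(v)=-2·0, βω(u)=12·0; sum ≡ 0  ⇒  +1.
(a,b)_7: α=1, u≡4; β=4, v≡2 (mod 7); (4|7)=+1, (2|7)=+1; sign (−1)^0·+1^4·+1^1 = +1.
|Ram(-95095, -143)| = 4, even; anisotropic at {5, 11, 13, ∞}.

[5, 11, 13, inf]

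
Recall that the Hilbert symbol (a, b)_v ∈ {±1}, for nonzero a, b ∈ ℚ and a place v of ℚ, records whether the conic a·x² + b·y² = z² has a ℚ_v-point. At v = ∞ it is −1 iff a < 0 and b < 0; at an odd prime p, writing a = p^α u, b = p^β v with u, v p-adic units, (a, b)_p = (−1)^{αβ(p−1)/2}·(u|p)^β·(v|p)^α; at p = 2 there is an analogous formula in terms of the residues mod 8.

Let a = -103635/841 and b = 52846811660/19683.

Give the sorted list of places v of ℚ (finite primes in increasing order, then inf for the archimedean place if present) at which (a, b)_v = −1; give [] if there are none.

Mod squares: a ≡ -235, b ≡ 379905. Check v ∈ {∞, 2, 3, 5, 7, 17, 19, 29, 31, 43, 47}.
v=7: a=7^2·(≡6), b=7^0·(≡1) mod 7; (6|7)=-1, (1|7)=+1; (−1)^{2·0·3}·(-1)^0·(+1)^2 = +1.
v=19: a=19^0·(≡2), b=19^3·(≡7) mod 19; (2|19)=-1, (7|19)=+1; (−1)^{0·3·9}·(-1)^3·(+1)^0 = -1.
v=∞: -235 < 0 and 379905 > 0  ⇒  (a,b)_∞ = +1.
v=43: a=43^0·(≡41), b=43^1·(≡2) mod 43; (41|43)=+1, (2|43)=-1; (−1)^{0·1·21}·(+1)^1·(-1)^0 = +1.
v=17: a=17^0·(≡6), b=17^2·(≡12) mod 17; (6|17)=-1, (12|17)=-1; (−1)^{0·2·8}·(-1)^2·(-1)^0 = +1.
v=29: a=29^-2·(≡11), b=29^0·(≡6) mod 29; (11|29)=-1, (6|29)=+1; (−1)^{-2·0·14}·(-1)^0·(+1)^-2 = +1.
v=5: a=5^1·(≡3), b=5^1·(≡4) mod 5; (3|5)=-1, (4|5)=+1; (−1)^{1·1·2}·(-1)^1·(+1)^1 = -1.
v=47: a=47^1·(≡18), b=47^0·(≡9) mod 47; (18|47)=+1, (9|47)=+1; (−1)^{1·0·23}·(+1)^0·(+1)^1 = +1.
v=31: a=31^0·(≡15), b=31^1·(≡10) mod 31; (15|31)=-1, (10|31)=+1; (−1)^{0·1·15}·(-1)^1·(+1)^0 = -1.
v=3: a=3^2·(≡2), b=3^-9·(≡2) mod 3; (2|3)=-1, (2|3)=-1; (−1)^{2·-9·1}·(-1)^-9·(-1)^2 = -1.
v=2: v_2(a)=0, v_2(b)=2; units ≡ 5, 1 (mod 8); ε·ε+αω+βω = 0·0+0·0+2·1 ≡ 0  ⇒  (a,b)_2 = +1.
(-235, 379905 / ℚ) ramifies at {3, 5, 19, 31}: a division algebra.

[3, 5, 19, 31]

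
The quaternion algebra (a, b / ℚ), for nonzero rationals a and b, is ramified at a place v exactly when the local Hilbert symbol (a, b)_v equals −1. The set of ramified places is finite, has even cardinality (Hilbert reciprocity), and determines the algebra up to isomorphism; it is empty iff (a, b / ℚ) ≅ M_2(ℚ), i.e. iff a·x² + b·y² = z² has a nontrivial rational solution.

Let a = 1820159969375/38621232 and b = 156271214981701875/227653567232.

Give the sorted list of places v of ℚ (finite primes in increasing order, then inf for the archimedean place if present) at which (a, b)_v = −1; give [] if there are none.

[3, 29]

(a, b) ≡ (1653, 609) mod (ℚ^×)²; places V = {2, 3, 5, 7, 11, 13, 19, 23, 29, ∞}.
(a,b)_13: α=-2, u≡7; β=-2, v≡7 (mod 13); (7|13)=-1, (7|13)=-1; sign (−1)^0·-1^-2·-1^-2 = +1.
(a,b)_∞: sgn(1653)=+, sgn(609)=+, so +1.
(a,b)_11: α=4, u≡4; β=6, v≡5 (mod 11); (4|11)=+1, (5|11)=+1; sign (−1)^0·+1^6·+1^4 = +1.
(a,b)_3: α=-3, u≡2; β=1, v≡2 (mod 3); (2|3)=-1, (2|3)=-1; sign (−1)^1·-1^1·-1^-3 = -1.
(a,b)_23: α=-2, u≡7; β=-2, v≡5 (mod 23); (7|23)=-1, (5|23)=-1; sign (−1)^0·-1^-2·-1^-2 = +1.
(a,b)_5: α=4, u≡3; β=4, v≡4 (mod 5); (3|5)=-1, (4|5)=+1; sign (−1)^0·-1^4·+1^4 = +1.
(a,b)_2: α=-4, β=-8; u≡5, v≡1 (mod 8); ε(u)ε(v)=0·0, αω(v)=-4·0, βω(u)=-8·1; sum ≡ 0  ⇒  +1.
(a,b)_7: α=0, u≡1; β=-3, v≡3 (mod 7); (1|7)=+1, (3|7)=-1; sign (−1)^0·+1^-3·-1^0 = +1.
(a,b)_29: α=1, u≡24; β=-1, v≡19 (mod 29); (24|29)=+1, (19|29)=-1; sign (−1)^0·+1^-1·-1^1 = -1.
(a,b)_19: α=3, u≡1; β=6, v≡4 (mod 19); (1|19)=+1, (4|19)=+1; sign (−1)^0·+1^6·+1^3 = +1.
Ram(1653, 609) = {3, 29}; no ℚ_3-point on the conic.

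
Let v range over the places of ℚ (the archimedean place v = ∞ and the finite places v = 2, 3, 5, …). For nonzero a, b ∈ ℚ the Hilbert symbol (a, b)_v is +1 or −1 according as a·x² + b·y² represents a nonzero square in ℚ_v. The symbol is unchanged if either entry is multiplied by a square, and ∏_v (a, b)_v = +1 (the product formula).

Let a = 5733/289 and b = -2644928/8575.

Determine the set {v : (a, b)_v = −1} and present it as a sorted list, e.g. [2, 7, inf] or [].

(a, b) ≡ (13, -1001) mod (ℚ^×)²; places V = {2, 3, 5, 7, 11, 13, 17, ∞}.
(a,b)_3: α=2, u≡1; β=0, v≡1 (mod 3); (1|3)=+1, (1|3)=+1; sign (−1)^0·+1^0·+1^2 = +1.
(a,b)_∞: sgn(13)=+, sgn(-1001)=−, so +1.
(a,b)_17: α=-2, u≡4; β=2, v≡4 (mod 17); (4|17)=+1, (4|17)=+1; sign (−1)^0·+1^2·+1^-2 = +1.
(a,b)_5: α=0, u≡2; β=-2, v≡4 (mod 5); (2|5)=-1, (4|5)=+1; sign (−1)^0·-1^-2·+1^0 = +1.
(a,b)_11: α=0, u≡8; β=1, v≡2 (mod 11); (8|11)=-1, (2|11)=-1; sign (−1)^0·-1^1·-1^0 = -1.
(a,b)_7: α=2, u≡6; β=-3, v≡2 (mod 7); (6|7)=-1, (2|7)=+1; sign (−1)^0·-1^-3·+1^2 = -1.
(a,b)_13: α=1, u≡4; β=1, v≡9 (mod 13); (4|13)=+1, (9|13)=+1; sign (−1)^0·+1^1·+1^1 = +1.
(a,b)_2: α=0, β=6; u≡5, v≡7 (mod 8); ε(u)ε(v)=0·1, αω(v)=0·0, βω(u)=6·1; sum ≡ 0  ⇒  +1.
|Ram(13, -1001)| = 2, even; anisotropic at {7, 11}.

[7, 11]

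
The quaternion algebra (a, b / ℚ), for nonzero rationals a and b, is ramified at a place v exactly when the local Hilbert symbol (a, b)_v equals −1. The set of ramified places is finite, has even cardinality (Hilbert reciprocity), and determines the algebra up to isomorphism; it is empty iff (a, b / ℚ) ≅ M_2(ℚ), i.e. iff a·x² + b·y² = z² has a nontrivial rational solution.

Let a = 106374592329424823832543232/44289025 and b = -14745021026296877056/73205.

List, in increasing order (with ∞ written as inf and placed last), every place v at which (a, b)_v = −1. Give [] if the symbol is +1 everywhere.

[2, 5, 13, 19, 29, 37]

(a, b) ≡ (188967103, -1416545) mod (ℚ^×)²; places V = {2, 5, 11, 13, 19, 23, 29, 31, 37, ∞}.
(a,b)_13: α=7, u≡5; β=5, v≡12 (mod 13); (5|13)=-1, (12|13)=+1; sign (−1)^0·-1^5·+1^7 = -1.
(a,b)_2: α=18, β=12; u≡7, v≡7 (mod 8); ε(u)ε(v)=1·1, αω(v)=18·0, βω(u)=12·0; sum ≡ 1  ⇒  -1.
(a,b)_31: α=1, u≡4; β=1, v≡22 (mod 31); (4|31)=+1, (22|31)=-1; sign (−1)^1·+1^1·-1^1 = +1.
(a,b)_5: α=-2, u≡2; β=-1, v≡4 (mod 5); (2|5)=-1, (4|5)=+1; sign (−1)^0·-1^-1·+1^-2 = -1.
(a,b)_19: α=1, u≡11; β=1, v≡9 (mod 19); (11|19)=+1, (9|19)=+1; sign (−1)^1·+1^1·+1^1 = -1.
(a,b)_37: α=1, u≡29; β=1, v≡21 (mod 37); (29|37)=-1, (21|37)=+1; sign (−1)^0·-1^1·+1^1 = -1.
(a,b)_23: α=3, u≡12; β=2, v≡13 (mod 23); (12|23)=+1, (13|23)=+1; sign (−1)^0·+1^2·+1^3 = +1.
(a,b)_11: α=-6, u≡6; β=-4, v≡8 (mod 11); (6|11)=-1, (8|11)=-1; sign (−1)^0·-1^-4·-1^-6 = +1.
(a,b)_29: α=3, u≡10; β=2, v≡26 (mod 29); (10|29)=-1, (26|29)=-1; sign (−1)^0·-1^2·-1^3 = -1.
(a,b)_∞: sgn(188967103)=+, sgn(-1416545)=−, so +1.
Ram(188967103, -1416545) = {2, 5, 13, 19, 29, 37}; no ℚ_2-point on the conic.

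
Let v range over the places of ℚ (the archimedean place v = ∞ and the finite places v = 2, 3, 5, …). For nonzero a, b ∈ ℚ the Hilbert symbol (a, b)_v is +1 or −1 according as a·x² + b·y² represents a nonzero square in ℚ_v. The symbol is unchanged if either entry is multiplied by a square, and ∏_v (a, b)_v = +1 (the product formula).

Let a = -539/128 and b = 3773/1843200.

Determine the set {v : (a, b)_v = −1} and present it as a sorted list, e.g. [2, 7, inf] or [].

[7, 11]

Mod squares: a ≡ -22, b ≡ 154. Check v ∈ {∞, 2, 3, 5, 7, 11}.
v=2: v_2(a)=-7, v_2(b)=-13; units ≡ 5, 5 (mod 8); ε·ε+αω+βω = 0·0+-7·1+-13·1 ≡ 0  ⇒  (a,b)_2 = +1.
v=3: a=3^0·(≡2), b=3^-2·(≡1) mod 3; (2|3)=-1, (1|3)=+1; (−1)^{0·-2·1}·(-1)^-2·(+1)^0 = +1.
v=11: a=11^1·(≡4), b=11^1·(≡5) mod 11; (4|11)=+1, (5|11)=+1; (−1)^{1·1·5}·(+1)^1·(+1)^1 = -1.
v=5: a=5^0·(≡2), b=5^-2·(≡1) mod 5; (2|5)=-1, (1|5)=+1; (−1)^{0·-2·2}·(-1)^-2·(+1)^0 = +1.
v=7: a=7^2·(≡5), b=7^3·(≡2) mod 7; (5|7)=-1, (2|7)=+1; (−1)^{2·3·3}·(-1)^3·(+1)^2 = -1.
v=∞: -22 < 0 and 154 > 0  ⇒  (a,b)_∞ = +1.
|Ram(-22, 154)| = 2, even; anisotropic at {7, 11}.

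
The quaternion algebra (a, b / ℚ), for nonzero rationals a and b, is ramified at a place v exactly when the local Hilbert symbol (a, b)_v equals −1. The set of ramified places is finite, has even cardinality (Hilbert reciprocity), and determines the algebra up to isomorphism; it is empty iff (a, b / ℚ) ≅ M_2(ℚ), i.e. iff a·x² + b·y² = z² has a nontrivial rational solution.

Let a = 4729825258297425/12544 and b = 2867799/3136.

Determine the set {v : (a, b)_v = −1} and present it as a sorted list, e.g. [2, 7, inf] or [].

[11, 43]

(a, b) ≡ (571857, 1551) mod (ℚ^×)²; places V = {2, 3, 5, 7, 11, 13, 31, 43, 47, ∞}.
(a,b)_47: α=2, u≡1; β=1, v≡10 (mod 47); (1|47)=+1, (10|47)=-1; sign (−1)^0·+1^1·-1^2 = +1.
(a,b)_43: α=3, u≡22; β=2, v≡42 (mod 43); (22|43)=-1, (42|43)=-1; sign (−1)^0·-1^2·-1^3 = -1.
(a,b)_5: α=2, u≡3; β=0, v≡4 (mod 5); (3|5)=-1, (4|5)=+1; sign (−1)^0·-1^0·+1^2 = +1.
(a,b)_7: α=-2, u≡5; β=-2, v≡4 (mod 7); (5|7)=-1, (4|7)=+1; sign (−1)^0·-1^-2·+1^-2 = +1.
(a,b)_13: α=1, u≡1; β=0, v≡4 (mod 13); (1|13)=+1, (4|13)=+1; sign (−1)^0·+1^0·+1^1 = +1.
(a,b)_3: α=5, u≡2; β=1, v≡1 (mod 3); (2|3)=-1, (1|3)=+1; sign (−1)^1·-1^1·+1^5 = +1.
(a,b)_11: α=1, u≡5; β=1, v≡9 (mod 11); (5|11)=+1, (9|11)=+1; sign (−1)^1·+1^1·+1^1 = -1.
(a,b)_31: α=1, u≡5; β=0, v≡4 (mod 31); (5|31)=+1, (4|31)=+1; sign (−1)^0·+1^0·+1^1 = +1.
(a,b)_∞: sgn(571857)=+, sgn(1551)=+, so +1.
(a,b)_2: α=-8, β=-6; u≡1, v≡7 (mod 8); ε(u)ε(v)=0·1, αω(v)=-8·0, βω(u)=-6·0; sum ≡ 0  ⇒  +1.
Ram(571857, 1551) = {11, 43}; no ℚ_11-point on the conic.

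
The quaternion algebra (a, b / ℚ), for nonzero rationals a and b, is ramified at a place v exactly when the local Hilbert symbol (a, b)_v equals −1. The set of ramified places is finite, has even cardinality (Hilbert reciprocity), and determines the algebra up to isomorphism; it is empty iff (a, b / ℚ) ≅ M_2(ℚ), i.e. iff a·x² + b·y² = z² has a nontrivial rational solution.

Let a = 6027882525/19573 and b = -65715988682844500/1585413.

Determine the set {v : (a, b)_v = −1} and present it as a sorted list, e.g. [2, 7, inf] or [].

(a, b) ≡ (3429937, -10159963385) mod (ℚ^×)²; places V = {2, 3, 5, 7, 11, 13, 17, 19, 23, 29, 37, 41, ∞}.
(a,b)_23: α=-2, u≡13; β=-2, v≡1 (mod 23); (13|23)=+1, (1|23)=+1; sign (−1)^0·+1^-2·+1^-2 = +1.
(a,b)_17: α=3, u≡3; β=3, v≡6 (mod 17); (3|17)=-1, (6|17)=-1; sign (−1)^0·-1^3·-1^3 = +1.
(a,b)_29: α=0, u≡13; β=1, v≡3 (mod 29); (13|29)=+1, (3|29)=-1; sign (−1)^0·+1^1·-1^0 = +1.
(a,b)_3: α=2, u≡1; β=-4, v≡1 (mod 3); (1|3)=+1, (1|3)=+1; sign (−1)^0·+1^-4·+1^2 = +1.
(a,b)_5: α=2, u≡2; β=3, v≡3 (mod 5); (2|5)=-1, (3|5)=-1; sign (−1)^0·-1^3·-1^2 = -1.
(a,b)_∞: sgn(3429937)=+, sgn(-10159963385)=−, so +1.
(a,b)_11: α=0, u≡4; β=1, v≡4 (mod 11); (4|11)=+1, (4|11)=+1; sign (−1)^0·+1^1·+1^0 = +1.
(a,b)_7: α=1, u≡5; β=2, v≡1 (mod 7); (5|7)=-1, (1|7)=+1; sign (−1)^0·-1^2·+1^1 = +1.
(a,b)_2: α=0, β=2; u≡1, v≡7 (mod 8); ε(u)ε(v)=0·1, αω(v)=0·0, βω(u)=2·0; sum ≡ 0  ⇒  +1.
(a,b)_19: α=1, u≡16; β=1, v≡8 (mod 19); (16|19)=+1, (8|19)=-1; sign (−1)^1·+1^1·-1^1 = +1.
(a,b)_13: α=0, u≡10; β=3, v≡2 (mod 13); (10|13)=+1, (2|13)=-1; sign (−1)^0·+1^3·-1^0 = +1.
(a,b)_37: α=-1, u≡30; β=-1, v≡18 (mod 37); (30|37)=+1, (18|37)=-1; sign (−1)^0·+1^-1·-1^-1 = -1.
(a,b)_41: α=1, u≡15; β=1, v≡30 (mod 41); (15|41)=-1, (30|41)=-1; sign (−1)^0·-1^1·-1^1 = +1.
Ram(3429937, -10159963385) = {5, 37}; no ℚ_5-point on the conic.

[5, 37]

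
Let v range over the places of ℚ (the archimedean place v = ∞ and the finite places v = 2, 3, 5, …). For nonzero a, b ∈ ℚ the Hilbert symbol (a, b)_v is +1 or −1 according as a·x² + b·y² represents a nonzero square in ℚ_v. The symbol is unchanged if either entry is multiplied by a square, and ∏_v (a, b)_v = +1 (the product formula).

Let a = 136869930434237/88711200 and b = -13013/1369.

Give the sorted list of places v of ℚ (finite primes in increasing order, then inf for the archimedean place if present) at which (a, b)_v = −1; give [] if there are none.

Mod squares: a ≡ 154, b ≡ -77. Check v ∈ {∞, 2, 3, 5, 7, 11, 13, 23, 37}.
v=13: a=13^4·(≡8), b=13^2·(≡10) mod 13; (8|13)=-1, (10|13)=+1; (−1)^{4·2·6}·(-1)^2·(+1)^4 = +1.
v=37: a=37^-2·(≡24), b=37^-2·(≡11) mod 37; (24|37)=-1, (11|37)=+1; (−1)^{-2·-2·18}·(-1)^-2·(+1)^-2 = +1.
v=23: a=23^2·(≡13), b=23^0·(≡10) mod 23; (13|23)=+1, (10|23)=-1; (−1)^{2·0·11}·(+1)^0·(-1)^2 = +1.
v=3: a=3^-4·(≡1), b=3^0·(≡1) mod 3; (1|3)=+1, (1|3)=+1; (−1)^{-4·0·1}·(+1)^0·(+1)^-4 = +1.
v=5: a=5^-2·(≡4), b=5^0·(≡3) mod 5; (4|5)=+1, (3|5)=-1; (−1)^{-2·0·2}·(+1)^0·(-1)^-2 = +1.
v=∞: 154 > 0 and -77 < 0  ⇒  (a,b)_∞ = +1.
v=7: a=7^7·(≡4), b=7^1·(≡6) mod 7; (4|7)=+1, (6|7)=-1; (−1)^{7·1·3}·(+1)^1·(-1)^7 = +1.
v=11: a=11^1·(≡5), b=11^1·(≡1) mod 11; (5|11)=+1, (1|11)=+1; (−1)^{1·1·5}·(+1)^1·(+1)^1 = -1.
v=2: v_2(a)=-5, v_2(b)=0; units ≡ 5, 3 (mod 8); ε·ε+αω+βω = 0·1+-5·1+0·1 ≡ 1  ⇒  (a,b)_2 = -1.
(154, -77 / ℚ) ramifies at {2, 11}: a division algebra.

[2, 11]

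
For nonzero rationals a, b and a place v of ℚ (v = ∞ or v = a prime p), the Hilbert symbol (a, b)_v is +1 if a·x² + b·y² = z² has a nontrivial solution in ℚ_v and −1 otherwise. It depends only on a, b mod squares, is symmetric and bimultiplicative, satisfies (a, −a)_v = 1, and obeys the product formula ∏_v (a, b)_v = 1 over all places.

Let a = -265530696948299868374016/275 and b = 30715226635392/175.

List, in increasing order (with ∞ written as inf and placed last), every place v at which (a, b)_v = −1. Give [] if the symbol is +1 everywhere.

[2, 3, 13, 17, 29, 31]

Mod squares: a ≡ -13299, b ≡ 255374. Check v ∈ {∞, 2, 3, 5, 7, 11, 13, 17, 29, 31, 37}.
v=7: a=7^2·(≡2), b=7^-1·(≡3) mod 7; (2|7)=+1, (3|7)=-1; (−1)^{2·-1·3}·(+1)^-1·(-1)^2 = +1.
v=13: a=13^3·(≡4), b=13^2·(≡2) mod 13; (4|13)=+1, (2|13)=-1; (−1)^{3·2·6}·(+1)^2·(-1)^3 = -1.
v=2: v_2(a)=10, v_2(b)=7; units ≡ 5, 7 (mod 8); ε·ε+αω+βω = 0·1+10·0+7·1 ≡ 1  ⇒  (a,b)_2 = -1.
v=3: a=3^5·(≡1), b=3^4·(≡2) mod 3; (1|3)=+1, (2|3)=-1; (−1)^{5·4·1}·(+1)^4·(-1)^5 = -1.
v=29: a=29^2·(≡11), b=29^1·(≡3) mod 29; (11|29)=-1, (3|29)=-1; (−1)^{2·1·14}·(-1)^1·(-1)^2 = -1.
v=31: a=31^3·(≡20), b=31^2·(≡22) mod 31; (20|31)=+1, (22|31)=-1; (−1)^{3·2·15}·(+1)^2·(-1)^3 = -1.
v=17: a=17^2·(≡3), b=17^1·(≡14) mod 17; (3|17)=-1, (14|17)=-1; (−1)^{2·1·8}·(-1)^1·(-1)^2 = -1.
v=37: a=37^2·(≡25), b=37^1·(≡24) mod 37; (25|37)=+1, (24|37)=-1; (−1)^{2·1·18}·(+1)^1·(-1)^2 = +1.
v=11: a=11^-1·(≡3), b=11^0·(≡9) mod 11; (3|11)=+1, (9|11)=+1; (−1)^{-1·0·5}·(+1)^0·(+1)^-1 = +1.
v=∞: -13299 < 0 and 255374 > 0  ⇒  (a,b)_∞ = +1.
v=5: a=5^-2·(≡4), b=5^-2·(≡1) mod 5; (4|5)=+1, (1|5)=+1; (−1)^{-2·-2·2}·(+1)^-2·(+1)^-2 = +1.
(-13299, 255374 / ℚ) ramifies at {2, 3, 13, 17, 29, 31}: a division algebra.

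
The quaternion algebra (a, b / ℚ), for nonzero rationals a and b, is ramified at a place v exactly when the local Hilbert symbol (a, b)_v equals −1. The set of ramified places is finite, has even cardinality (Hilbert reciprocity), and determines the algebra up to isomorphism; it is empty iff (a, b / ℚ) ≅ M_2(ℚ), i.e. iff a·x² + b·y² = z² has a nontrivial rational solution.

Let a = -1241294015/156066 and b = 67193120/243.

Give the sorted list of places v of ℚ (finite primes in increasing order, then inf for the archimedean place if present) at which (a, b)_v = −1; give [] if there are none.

[2, 3, 13, 17, 19, 23]

(a, b) ≡ (-2897310, 13110) mod (ℚ^×)²; places V = {2, 3, 5, 13, 17, 19, 23, 31, 37, ∞}.
(a,b)_2: α=-1, β=5; u≡1, v≡3 (mod 8); ε(u)ε(v)=0·1, αω(v)=-1·1, βω(u)=5·0; sum ≡ 1  ⇒  -1.
(a,b)_∞: sgn(-2897310)=−, sgn(13110)=+, so +1.
(a,b)_5: α=1, u≡2; β=1, v≡3 (mod 5); (2|5)=-1, (3|5)=-1; sign (−1)^0·-1^1·-1^1 = +1.
(a,b)_3: α=-1, u≡2; β=-5, v≡2 (mod 3); (2|3)=-1, (2|3)=-1; sign (−1)^1·-1^-5·-1^-1 = -1.
(a,b)_17: α=3, u≡14; β=0, v≡5 (mod 17); (14|17)=-1, (5|17)=-1; sign (−1)^0·-1^0·-1^3 = -1.
(a,b)_23: α=1, u≡1; β=1, v≡2 (mod 23); (1|23)=+1, (2|23)=+1; sign (−1)^1·+1^1·+1^1 = -1.
(a,b)_37: α=-2, u≡26; β=0, v≡4 (mod 37); (26|37)=+1, (4|37)=+1; sign (−1)^0·+1^0·+1^-2 = +1.
(a,b)_19: α=-1, u≡16; β=1, v≡7 (mod 19); (16|19)=+1, (7|19)=+1; sign (−1)^1·+1^1·+1^-1 = -1.
(a,b)_31: α=0, u≡17; β=2, v≡28 (mod 31); (17|31)=-1, (28|31)=+1; sign (−1)^0·-1^2·+1^0 = +1.
(a,b)_13: α=3, u≡11; β=0, v≡8 (mod 13); (11|13)=-1, (8|13)=-1; sign (−1)^0·-1^0·-1^3 = -1.
|Ram(-2897310, 13110)| = 6, even; anisotropic at {2, 3, 13, 17, 19, 23}.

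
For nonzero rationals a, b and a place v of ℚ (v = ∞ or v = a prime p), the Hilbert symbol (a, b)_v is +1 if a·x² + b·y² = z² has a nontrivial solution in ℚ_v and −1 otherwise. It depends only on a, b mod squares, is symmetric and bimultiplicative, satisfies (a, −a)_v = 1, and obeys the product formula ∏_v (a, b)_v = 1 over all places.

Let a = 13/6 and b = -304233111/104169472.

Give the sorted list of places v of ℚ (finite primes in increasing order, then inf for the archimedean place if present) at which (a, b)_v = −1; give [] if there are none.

(a, b) ≡ (78, -858) mod (ℚ^×)²; places V = {2, 3, 7, 11, 13, 17, 19, ∞}.
(a,b)_2: α=-1, β=-15; u≡7, v≡3 (mod 8); ε(u)ε(v)=1·1, αω(v)=-1·1, βω(u)=-15·0; sum ≡ 0  ⇒  +1.
(a,b)_∞: sgn(78)=+, sgn(-858)=−, so +1.
(a,b)_17: α=0, u≡5; β=-2, v≡2 (mod 17); (5|17)=-1, (2|17)=+1; sign (−1)^0·-1^-2·+1^0 = +1.
(a,b)_13: α=1, u≡11; β=1, v≡10 (mod 13); (11|13)=-1, (10|13)=+1; sign (−1)^0·-1^1·+1^1 = -1.
(a,b)_19: α=0, u≡18; β=2, v≡11 (mod 19); (18|19)=-1, (11|19)=+1; sign (−1)^0·-1^2·+1^0 = +1.
(a,b)_3: α=-1, u≡2; β=3, v≡2 (mod 3); (2|3)=-1, (2|3)=-1; sign (−1)^1·-1^3·-1^-1 = -1.
(a,b)_7: α=0, u≡1; β=4, v≡3 (mod 7); (1|7)=+1, (3|7)=-1; sign (−1)^0·+1^4·-1^0 = +1.
(a,b)_11: α=0, u≡4; β=-1, v≡2 (mod 11); (4|11)=+1, (2|11)=-1; sign (−1)^0·+1^-1·-1^0 = +1.
|Ram(78, -858)| = 2, even; anisotropic at {3, 13}.

[3, 13]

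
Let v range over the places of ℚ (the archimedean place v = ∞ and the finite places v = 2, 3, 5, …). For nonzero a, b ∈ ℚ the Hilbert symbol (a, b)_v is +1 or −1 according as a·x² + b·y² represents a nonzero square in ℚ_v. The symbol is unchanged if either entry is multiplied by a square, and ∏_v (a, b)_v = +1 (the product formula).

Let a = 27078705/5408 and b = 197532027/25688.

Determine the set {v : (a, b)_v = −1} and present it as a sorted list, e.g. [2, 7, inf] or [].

(a, b) ≡ (74290, 1144066) mod (ℚ^×)²; places V = {2, 3, 5, 7, 11, 13, 17, 19, 23, ∞}.
(a,b)_3: α=6, u≡1; β=8, v≡1 (mod 3); (1|3)=+1, (1|3)=+1; sign (−1)^0·+1^8·+1^6 = +1.
(a,b)_11: α=0, u≡7; β=1, v≡4 (mod 11); (7|11)=-1, (4|11)=+1; sign (−1)^0·-1^1·+1^0 = -1.
(a,b)_2: α=-5, β=-3; u≡1, v≡1 (mod 8); ε(u)ε(v)=0·0, αω(v)=-5·0, βω(u)=-3·0; sum ≡ 0  ⇒  +1.
(a,b)_7: α=0, u≡6; β=1, v≡4 (mod 7); (6|7)=-1, (4|7)=+1; sign (−1)^0·-1^1·+1^0 = -1.
(a,b)_23: α=1, u≡19; β=1, v≡4 (mod 23); (19|23)=-1, (4|23)=+1; sign (−1)^1·-1^1·+1^1 = +1.
(a,b)_5: α=1, u≡2; β=0, v≡4 (mod 5); (2|5)=-1, (4|5)=+1; sign (−1)^0·-1^0·+1^1 = +1.
(a,b)_17: α=1, u≡8; β=1, v≡14 (mod 17); (8|17)=+1, (14|17)=-1; sign (−1)^0·+1^1·-1^1 = -1.
(a,b)_19: α=1, u≡2; β=-1, v≡3 (mod 19); (2|19)=-1, (3|19)=-1; sign (−1)^1·-1^-1·-1^1 = -1.
(a,b)_13: α=-2, u≡5; β=-2, v≡12 (mod 13); (5|13)=-1, (12|13)=+1; sign (−1)^0·-1^-2·+1^-2 = +1.
(a,b)_∞: sgn(74290)=+, sgn(1144066)=+, so +1.
Ram(74290, 1144066) = {7, 11, 17, 19}; no ℚ_7-point on the conic.

[7, 11, 17, 19]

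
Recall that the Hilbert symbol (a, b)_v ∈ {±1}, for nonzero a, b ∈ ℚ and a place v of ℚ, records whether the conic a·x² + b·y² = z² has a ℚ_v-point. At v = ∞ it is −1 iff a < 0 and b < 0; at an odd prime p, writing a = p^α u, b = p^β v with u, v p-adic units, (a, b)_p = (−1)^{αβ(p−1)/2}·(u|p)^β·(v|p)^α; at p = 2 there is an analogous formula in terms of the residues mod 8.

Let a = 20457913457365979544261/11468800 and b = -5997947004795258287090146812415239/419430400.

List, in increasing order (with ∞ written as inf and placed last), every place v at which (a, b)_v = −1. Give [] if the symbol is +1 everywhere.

Mod squares: a ≡ 6804707, b ≡ -33511. Check v ∈ {∞, 2, 3, 5, 7, 13, 23, 31, 37, 43, 47}.
v=5: a=5^-2·(≡3), b=5^-2·(≡1) mod 5; (3|5)=-1, (1|5)=+1; (−1)^{-2·-2·2}·(-1)^-2·(+1)^-2 = +1.
v=3: a=3^4·(≡2), b=3^6·(≡2) mod 3; (2|3)=-1, (2|3)=-1; (−1)^{4·6·1}·(-1)^6·(-1)^4 = +1.
v=7: a=7^-1·(≡4), b=7^0·(≡5) mod 7; (4|7)=+1, (5|7)=-1; (−1)^{-1·0·3}·(+1)^0·(-1)^-1 = -1.
v=13: a=13^3·(≡6), b=13^4·(≡9) mod 13; (6|13)=-1, (9|13)=+1; (−1)^{3·4·6}·(-1)^4·(+1)^3 = +1.
v=∞: 6804707 > 0 and -33511 < 0  ⇒  (a,b)_∞ = +1.
v=43: a=43^1·(≡31), b=43^2·(≡33) mod 43; (31|43)=+1, (33|43)=-1; (−1)^{1·2·21}·(+1)^2·(-1)^1 = -1.
v=47: a=47^3·(≡6), b=47^5·(≡38) mod 47; (6|47)=+1, (38|47)=-1; (−1)^{3·5·23}·(+1)^5·(-1)^3 = +1.
v=37: a=37^3·(≡25), b=37^4·(≡28) mod 37; (25|37)=+1, (28|37)=+1; (−1)^{3·4·18}·(+1)^4·(+1)^3 = +1.
v=23: a=23^2·(≡5), b=23^3·(≡20) mod 23; (5|23)=-1, (20|23)=-1; (−1)^{2·3·11}·(-1)^3·(-1)^2 = -1.
v=2: v_2(a)=-16, v_2(b)=-24; units ≡ 3, 1 (mod 8); ε·ε+αω+βω = 1·0+-16·0+-24·1 ≡ 0  ⇒  (a,b)_2 = +1.
v=31: a=31^2·(≡15), b=31^3·(≡7) mod 31; (15|31)=-1, (7|31)=+1; (−1)^{2·3·15}·(-1)^3·(+1)^2 = -1.
(6804707, -33511 / ℚ) ramifies at {7, 23, 31, 43}: a division algebra.

[7, 23, 31, 43]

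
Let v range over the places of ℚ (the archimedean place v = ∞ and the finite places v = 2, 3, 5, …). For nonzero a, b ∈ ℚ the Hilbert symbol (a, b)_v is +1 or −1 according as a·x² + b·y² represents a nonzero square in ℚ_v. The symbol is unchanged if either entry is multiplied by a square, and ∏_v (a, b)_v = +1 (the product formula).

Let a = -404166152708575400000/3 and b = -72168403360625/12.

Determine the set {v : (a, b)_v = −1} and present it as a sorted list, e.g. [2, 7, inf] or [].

[3, 11, 13, 29, 43, inf]

(a, b) ≡ (-98968155, -1131) mod (ℚ^×)²; places V = {2, 3, 5, 11, 13, 29, 37, 43, ∞}.
(a,b)_13: α=1, u≡5; β=1, v≡1 (mod 13); (5|13)=-1, (1|13)=+1; sign (−1)^0·-1^1·+1^1 = -1.
(a,b)_2: α=6, β=-2; u≡5, v≡5 (mod 8); ε(u)ε(v)=0·0, αω(v)=6·1, βω(u)=-2·1; sum ≡ 0  ⇒  +1.
(a,b)_11: α=3, u≡4; β=2, v≡8 (mod 11); (4|11)=+1, (8|11)=-1; sign (−1)^0·+1^2·-1^3 = -1.
(a,b)_3: α=-1, u≡1; β=-1, v≡1 (mod 3); (1|3)=+1, (1|3)=+1; sign (−1)^1·+1^-1·+1^-1 = -1.
(a,b)_37: α=3, u≡12; β=2, v≡26 (mod 37); (12|37)=+1, (26|37)=+1; sign (−1)^0·+1^2·+1^3 = +1.
(a,b)_43: α=3, u≡18; β=2, v≡27 (mod 43); (18|43)=-1, (27|43)=-1; sign (−1)^0·-1^2·-1^3 = -1.
(a,b)_5: α=5, u≡4; β=4, v≡4 (mod 5); (4|5)=+1, (4|5)=+1; sign (−1)^0·+1^4·+1^5 = +1.
(a,b)_∞: sgn(-98968155)=−, sgn(-1131)=−, so -1.
(a,b)_29: α=1, u≡28; β=1, v≡15 (mod 29); (28|29)=+1, (15|29)=-1; sign (−1)^0·+1^1·-1^1 = -1.
(-98968155, -1131 / ℚ) ramifies at {3, 11, 13, 29, 43, ∞}: a division algebra.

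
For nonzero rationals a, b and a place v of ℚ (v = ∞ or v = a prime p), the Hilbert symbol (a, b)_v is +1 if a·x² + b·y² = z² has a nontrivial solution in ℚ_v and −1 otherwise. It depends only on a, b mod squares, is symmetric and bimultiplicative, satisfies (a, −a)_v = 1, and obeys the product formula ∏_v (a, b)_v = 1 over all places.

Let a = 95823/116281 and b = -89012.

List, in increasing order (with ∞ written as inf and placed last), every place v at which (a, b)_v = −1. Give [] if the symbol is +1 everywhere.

[2, 11]

(a, b) ≡ (7, -77) mod (ℚ^×)²; places V = {2, 3, 7, 11, 13, 17, 31, ∞}.
(a,b)_13: α=2, u≡11; β=0, v≡12 (mod 13); (11|13)=-1, (12|13)=+1; sign (−1)^0·-1^0·+1^2 = +1.
(a,b)_7: α=1, u≡1; β=1, v≡3 (mod 7); (1|7)=+1, (3|7)=-1; sign (−1)^1·+1^1·-1^1 = +1.
(a,b)_31: α=-2, u≡20; β=0, v≡20 (mod 31); (20|31)=+1, (20|31)=+1; sign (−1)^0·+1^0·+1^-2 = +1.
(a,b)_∞: sgn(7)=+, sgn(-77)=−, so +1.
(a,b)_11: α=-2, u≡6; β=1, v≡4 (mod 11); (6|11)=-1, (4|11)=+1; sign (−1)^0·-1^1·+1^-2 = -1.
(a,b)_17: α=0, u≡11; β=2, v≡15 (mod 17); (11|17)=-1, (15|17)=+1; sign (−1)^0·-1^2·+1^0 = +1.
(a,b)_2: α=0, β=2; u≡7, v≡3 (mod 8); ε(u)ε(v)=1·1, αω(v)=0·1, βω(u)=2·0; sum ≡ 1  ⇒  -1.
(a,b)_3: α=4, u≡1; β=0, v≡1 (mod 3); (1|3)=+1, (1|3)=+1; sign (−1)^0·+1^0·+1^4 = +1.
(7, -77 / ℚ) ramifies at {2, 11}: a division algebra.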